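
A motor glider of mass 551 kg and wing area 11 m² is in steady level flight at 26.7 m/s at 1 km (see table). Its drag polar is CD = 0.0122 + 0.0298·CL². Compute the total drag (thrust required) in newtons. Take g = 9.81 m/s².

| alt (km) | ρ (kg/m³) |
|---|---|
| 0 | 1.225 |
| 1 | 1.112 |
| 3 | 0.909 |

D = 253 N

At 1 km, from the table: ρ = 1.112 kg/m³.
Weight W = mg = 551 × 9.81 = 5405.3 N; in level flight L = W.
Dynamic pressure q = 0.5 × 1.112 × 26.7² = 396.4 Pa.
CL = 2W/(ρv²S) = 2×5405.3/(1.112×26.7²×11) = 1.24.
CD = 0.0122 + 0.0298 × 1.24² = 0.058.
D = q·S·CD = 396.4 × 11 × 0.058 = 252.9 N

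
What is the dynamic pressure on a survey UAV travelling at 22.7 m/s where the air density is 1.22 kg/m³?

q = 314 Pa

q = ½ρv² = ½ × 1.22 × 22.7² = 314 Pa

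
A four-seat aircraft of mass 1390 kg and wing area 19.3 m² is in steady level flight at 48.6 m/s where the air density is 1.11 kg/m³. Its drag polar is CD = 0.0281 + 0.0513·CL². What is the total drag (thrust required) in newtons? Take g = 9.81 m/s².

In steady level flight, lift balances weight: W = mg = 1390 × 9.81 = 13636 N.
Dynamic pressure q = 0.5 × 1.11 × 48.6² = 1311 Pa.
Required CL = L/(qS) = 13636/(1311·19.3) = 0.539.
CD = 0.0281 + 0.0513 × 0.539² = 0.043.
D = q·S·CD = 1311 × 19.3 × 0.043 = 1088 N

D = 1090 N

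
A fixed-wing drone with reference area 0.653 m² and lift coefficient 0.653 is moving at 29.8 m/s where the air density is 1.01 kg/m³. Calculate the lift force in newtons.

Dynamic pressure q = ½ρv² = ½ × 1.01 × 29.8² = 448.5 Pa.
L = q·S·CL = 448.5 × 0.653 × 0.653 = 191 N

L = 191 N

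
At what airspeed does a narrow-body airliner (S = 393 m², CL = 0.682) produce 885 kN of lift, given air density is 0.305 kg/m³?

v = 147 m/s

L = ½ρv²S·CL ⇒ v = √(2L/(ρ·S·CL))
v = √(2 × 8.85×10^5 / (0.305 × 393 × 0.682)) = √21650 = 147 m/s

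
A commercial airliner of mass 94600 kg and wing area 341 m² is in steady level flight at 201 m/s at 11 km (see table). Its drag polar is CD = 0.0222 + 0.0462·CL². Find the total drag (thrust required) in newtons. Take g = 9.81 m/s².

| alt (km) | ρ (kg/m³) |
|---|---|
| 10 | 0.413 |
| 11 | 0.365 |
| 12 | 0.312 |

D = 71600 N

At 11 km, from the table: ρ = 0.365 kg/m³.
Weight W = mg = 94600 × 9.81 = 9.2803×10^5 N; in level flight L = W.
Dynamic pressure q = 0.5 × 0.365 × 201² = 7373 Pa.
CL = 2W/(ρv²S) = 2×9.2803×10^5/(0.365×201²×341) = 0.3691.
CD = 0.0222 + 0.0462 × 0.3691² = 0.02849.
D = q·S·CD = 7373 × 341 × 0.02849 = 71640 N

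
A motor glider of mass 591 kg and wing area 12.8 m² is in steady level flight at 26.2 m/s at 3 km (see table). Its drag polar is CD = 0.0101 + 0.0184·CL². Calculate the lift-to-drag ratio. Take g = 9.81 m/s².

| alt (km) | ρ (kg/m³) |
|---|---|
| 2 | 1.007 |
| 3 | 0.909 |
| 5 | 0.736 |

At 3 km, from the table: ρ = 0.909 kg/m³.
Level flight ⇒ L = W = m·g = 591 × 9.81 = 5797.7 N.
q = ½ρv² = ½ × 0.909 × 26.2² = 312 Pa.
Required CL = L/(qS) = 5797.7/(312·12.8) = 1.452.
CD = 0.0101 + 0.0184 × 1.452² = 0.04888.
L/D = CL/CD = 1.452 / 0.04888 = 29.7

L/D = 29.7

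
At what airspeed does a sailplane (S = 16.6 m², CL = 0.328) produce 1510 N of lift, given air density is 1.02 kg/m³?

v = 23.3 m/s

L = ½ρv²S·CL ⇒ v = √(2L/(ρ·S·CL))
v = √(2 × 1510 / (1.02 × 16.6 × 0.328)) = √543.8 = 23.3 m/s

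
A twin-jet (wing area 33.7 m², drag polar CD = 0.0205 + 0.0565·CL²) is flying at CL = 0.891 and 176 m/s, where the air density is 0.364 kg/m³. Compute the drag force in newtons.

D = 12400 N

CD = 0.0205 + 0.0565 × 0.891² = 0.06535
D = ½ρv²S·CD = ½ × 0.364 × 176² × 33.7 × 0.06535 = 12400 N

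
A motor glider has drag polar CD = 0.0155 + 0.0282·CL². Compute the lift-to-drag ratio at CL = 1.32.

L/D = 20.4

CD = 0.0155 + 0.0282 × 1.32² = 0.06464
L/D = CL/CD = 1.32 / 0.06464 = 20.4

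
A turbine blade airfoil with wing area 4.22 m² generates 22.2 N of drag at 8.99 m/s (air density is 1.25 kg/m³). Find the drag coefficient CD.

CD = 0.104

From D = ½ρv²S·CD, rearranging gives CD = 2D/(ρv²S).
CD = 2 × 22.2 / (1.25 × 8.99² × 4.22) = 0.104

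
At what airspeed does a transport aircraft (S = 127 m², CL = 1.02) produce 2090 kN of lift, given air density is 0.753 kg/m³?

v = 207 m/s

L = ½ρv²S·CL ⇒ v = √(2L/(ρ·S·CL))
v = √(2 × 2.09×10^6 / (0.753 × 127 × 1.02)) = √42850 = 207 m/s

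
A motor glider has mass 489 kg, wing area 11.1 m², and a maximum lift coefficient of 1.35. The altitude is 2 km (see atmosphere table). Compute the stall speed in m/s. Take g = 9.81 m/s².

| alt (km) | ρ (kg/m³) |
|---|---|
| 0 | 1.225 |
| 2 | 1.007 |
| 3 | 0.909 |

V_stall = 25.2 m/s

At 2 km, from the table: ρ = 1.007 kg/m³.
At stall, lift equals weight: L = W = m·g = 489 × 9.81 = 4797 N.
V_stall = √(2W/(ρ·S·CL,max)) = √(2 × 4797 / (1.007 × 11.1 × 1.35))
V_stall = √635.8 = 25.2 m/s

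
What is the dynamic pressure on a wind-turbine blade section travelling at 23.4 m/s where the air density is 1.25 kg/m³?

q = ½ρv² = ½ × 1.25 × 23.4² = 342 Pa

q = 342 Pa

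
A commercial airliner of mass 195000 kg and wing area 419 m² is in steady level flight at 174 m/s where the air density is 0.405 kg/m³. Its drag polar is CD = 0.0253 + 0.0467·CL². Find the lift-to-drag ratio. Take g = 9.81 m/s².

L/D = 14.5

In steady level flight, lift balances weight: W = mg = 195000 × 9.81 = 1.913×10^6 N.
Dynamic pressure q = 0.5 × 0.405 × 174² = 6131 Pa.
CL = W/(q·S) = 1.913×10^6 / (6131 × 419) = 0.7447.
CD = 0.0253 + 0.0467 × 0.7447² = 0.0512.
L/D = CL/CD = 0.7447 / 0.0512 = 14.5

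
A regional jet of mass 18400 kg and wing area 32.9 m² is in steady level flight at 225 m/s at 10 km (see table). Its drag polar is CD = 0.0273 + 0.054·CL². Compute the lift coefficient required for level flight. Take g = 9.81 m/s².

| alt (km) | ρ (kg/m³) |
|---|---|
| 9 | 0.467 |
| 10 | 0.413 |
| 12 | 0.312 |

CL = 0.525

At 10 km, from the table: ρ = 0.413 kg/m³.
Weight W = mg = 18400 × 9.81 = 1.805×10^5 N; in level flight L = W.
Dynamic pressure q = 0.5 × 0.413 × 225² = 10450 Pa.
CL = W/(q·S) = 1.805×10^5 / (10450 × 32.9) = 0.5248.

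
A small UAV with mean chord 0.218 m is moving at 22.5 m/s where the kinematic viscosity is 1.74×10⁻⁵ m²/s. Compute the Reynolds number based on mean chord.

Re = v·c/ν = 22.5 × 0.218 / (1.74×10⁻⁵) = 2.82×10^5

Re = 2.82×10^5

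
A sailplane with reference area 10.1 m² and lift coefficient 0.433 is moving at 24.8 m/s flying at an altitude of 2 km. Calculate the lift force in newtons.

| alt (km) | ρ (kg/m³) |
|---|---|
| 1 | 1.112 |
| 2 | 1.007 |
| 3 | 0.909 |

At 2 km, from the table: ρ = 1.007 kg/m³.
Dynamic pressure q = ½ρv² = ½ × 1.007 × 24.8² = 309.7 Pa.
L = q·S·CL = 309.7 × 10.1 × 0.433 = 1350 N

L = 1350 N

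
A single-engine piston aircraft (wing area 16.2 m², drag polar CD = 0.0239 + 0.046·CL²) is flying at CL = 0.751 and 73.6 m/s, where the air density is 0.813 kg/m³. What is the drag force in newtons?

D = 1780 N

CD = 0.0239 + 0.046 × 0.751² = 0.04984
D = ½ρv²S·CD = ½ × 0.813 × 73.6² × 16.2 × 0.04984 = 1780 N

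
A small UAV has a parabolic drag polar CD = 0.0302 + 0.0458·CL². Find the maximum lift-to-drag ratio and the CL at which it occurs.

For CD = CD0 + K·CL², (L/D)max occurs at CL* = √(CD0/K) and equals 1/(2√(K·CD0)).
(L/D)max = 1/(2√(0.0458 × 0.0302)) = 1/(2 × 0.03719) = 13.4
CL* = √(0.0302/0.0458) = 0.812

(L/D)max = 13.4, at CL = 0.812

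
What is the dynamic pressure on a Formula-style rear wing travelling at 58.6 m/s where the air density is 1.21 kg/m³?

q = 2080 Pa

q = ½ρv² = ½ × 1.21 × 58.6² = 2080 Pa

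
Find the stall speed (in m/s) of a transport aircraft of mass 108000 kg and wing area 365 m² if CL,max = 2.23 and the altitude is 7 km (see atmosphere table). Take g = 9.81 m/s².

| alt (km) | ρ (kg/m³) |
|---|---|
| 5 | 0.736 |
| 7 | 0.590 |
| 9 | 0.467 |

V_stall = 66.4 m/s

At 7 km, from the table: ρ = 0.590 kg/m³.
Weight W = mg = 108000 × 9.81 = 1.059×10^6 N.
From L = ½ρV²S·CL,max = W: V_stall = √(2W/(ρSCL,max)) = √(2·1.059×10^6/(0.59·365·2.23))
V_stall = √4412 = 66.4 m/s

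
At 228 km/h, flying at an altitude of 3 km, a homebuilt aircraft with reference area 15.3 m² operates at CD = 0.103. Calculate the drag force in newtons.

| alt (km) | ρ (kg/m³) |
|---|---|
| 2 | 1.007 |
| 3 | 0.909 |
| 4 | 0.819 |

D = 2870 N

At 3 km, from the table: ρ = 0.909 kg/m³.
Convert speed: v = 228 km/h ÷ 3.6 = 63.33 m/s.
Dynamic pressure q = ½ρv² = ½ × 0.909 × 63.33² = 1823 Pa.
D = q·S·CD = 1823 × 15.3 × 0.103 = 2870 N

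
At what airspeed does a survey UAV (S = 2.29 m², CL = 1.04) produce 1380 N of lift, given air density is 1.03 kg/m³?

v = 33.5 m/s

L = ½ρv²S·CL ⇒ v = √(2L/(ρ·S·CL))
v = √(2 × 1380 / (1.03 × 2.29 × 1.04)) = √1125 = 33.5 m/s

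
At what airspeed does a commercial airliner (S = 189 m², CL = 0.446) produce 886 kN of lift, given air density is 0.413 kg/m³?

v = 226 m/s

L = ½ρv²S·CL ⇒ v = √(2L/(ρ·S·CL))
v = √(2 × 8.86×10^5 / (0.413 × 189 × 0.446)) = √50900 = 226 m/s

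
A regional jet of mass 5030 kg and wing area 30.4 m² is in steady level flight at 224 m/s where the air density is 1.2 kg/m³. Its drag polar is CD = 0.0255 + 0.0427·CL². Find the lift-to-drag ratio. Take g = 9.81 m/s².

In steady level flight, lift balances weight: W = mg = 5030 × 9.81 = 49344 N.
q = ½ρv² = ½ × 1.2 × 224² = 30110 Pa.
CL = 2W/(ρv²S) = 2×49344/(1.2×224²×30.4) = 0.05392.
CD = 0.0255 + 0.0427 × 0.05392² = 0.02562.
L/D = CL/CD = 0.05392 / 0.02562 = 2.1

L/D = 2.1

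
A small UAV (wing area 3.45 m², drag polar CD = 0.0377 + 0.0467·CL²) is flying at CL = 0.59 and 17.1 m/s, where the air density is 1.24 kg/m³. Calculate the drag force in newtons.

D = 33.7 N

CD = 0.0377 + 0.0467 × 0.59² = 0.05396
D = ½ρv²S·CD = ½ × 1.24 × 17.1² × 3.45 × 0.05396 = 33.7 N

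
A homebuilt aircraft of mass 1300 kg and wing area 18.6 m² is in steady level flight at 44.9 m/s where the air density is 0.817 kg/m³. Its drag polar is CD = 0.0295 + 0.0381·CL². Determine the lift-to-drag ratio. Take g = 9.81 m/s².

L/D = 14.9

In steady level flight, lift balances weight: W = mg = 1300 × 9.81 = 12753 N.
q = ½ρv² = ½ × 0.817 × 44.9² = 823.5 Pa.
CL = W/(q·S) = 12753 / (823.5 × 18.6) = 0.8326.
CD = 0.0295 + 0.0381 × 0.8326² = 0.05591.
L/D = CL/CD = 0.8326 / 0.05591 = 14.9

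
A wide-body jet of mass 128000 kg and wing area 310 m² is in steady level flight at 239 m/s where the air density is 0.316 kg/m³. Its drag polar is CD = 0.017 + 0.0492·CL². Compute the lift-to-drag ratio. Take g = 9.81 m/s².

L/D = 16.7

In steady level flight, lift balances weight: W = mg = 128000 × 9.81 = 1.2557×10^6 N.
q = ½ρv² = ½ × 0.316 × 239² = 9025 Pa.
CL = 2W/(ρv²S) = 2×1.2557×10^6/(0.316×239²×310) = 0.4488.
CD = 0.017 + 0.0492 × 0.4488² = 0.02691.
L/D = CL/CD = 0.4488 / 0.02691 = 16.7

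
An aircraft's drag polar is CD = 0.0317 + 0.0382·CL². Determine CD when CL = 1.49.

CD = 0.117

CD = 0.0317 + 0.0382 × 1.49² = 0.0317 + 0.08481 = 0.117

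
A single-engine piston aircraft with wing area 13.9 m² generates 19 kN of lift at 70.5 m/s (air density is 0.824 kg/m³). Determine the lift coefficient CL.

From L = ½ρv²S·CL, rearranging gives CL = 2L/(ρv²S).
CL = 2 × 19000 / (0.824 × 70.5² × 13.9) = 0.668

CL = 0.668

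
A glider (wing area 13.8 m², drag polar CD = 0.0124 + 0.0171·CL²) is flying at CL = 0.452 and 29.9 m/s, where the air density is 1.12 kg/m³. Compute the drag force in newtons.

CD = 0.0124 + 0.0171 × 0.452² = 0.01589
D = ½ρv²S·CD = ½ × 1.12 × 29.9² × 13.8 × 0.01589 = 110 N

D = 110 N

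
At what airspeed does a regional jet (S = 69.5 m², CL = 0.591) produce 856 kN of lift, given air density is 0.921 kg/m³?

L = ½ρv²S·CL ⇒ v = √(2L/(ρ·S·CL))
v = √(2 × 8.56×10^5 / (0.921 × 69.5 × 0.591)) = √45260 = 213 m/s

v = 213 m/s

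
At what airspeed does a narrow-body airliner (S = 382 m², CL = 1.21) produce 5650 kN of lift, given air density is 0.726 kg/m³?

v = 184 m/s

L = ½ρv²S·CL ⇒ v = √(2L/(ρ·S·CL))
v = √(2 × 5.65×10^6 / (0.726 × 382 × 1.21)) = √33670 = 184 m/s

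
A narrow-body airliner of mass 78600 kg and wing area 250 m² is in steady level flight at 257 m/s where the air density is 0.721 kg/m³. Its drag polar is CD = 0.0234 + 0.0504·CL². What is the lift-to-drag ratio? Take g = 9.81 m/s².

L/D = 5.34

In steady level flight, lift balances weight: W = mg = 78600 × 9.81 = 7.7107×10^5 N.
q = ½ρv² = ½ × 0.721 × 257² = 23810 Pa.
Required CL = L/(qS) = 7.7107×10^5/(23810·250) = 0.1295.
CD = 0.0234 + 0.0504 × 0.1295² = 0.02425.
L/D = CL/CD = 0.1295 / 0.02425 = 5.34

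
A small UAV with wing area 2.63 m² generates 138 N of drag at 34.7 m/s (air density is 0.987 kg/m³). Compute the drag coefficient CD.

CD = 0.0883

From D = ½ρv²S·CD, rearranging gives CD = 2D/(ρv²S).
CD = 2 × 138 / (0.987 × 34.7² × 2.63) = 0.0883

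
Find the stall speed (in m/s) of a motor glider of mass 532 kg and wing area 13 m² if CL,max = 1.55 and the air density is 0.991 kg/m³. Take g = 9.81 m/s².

V_stall = 22.9 m/s

Weight W = mg = 532 × 9.81 = 5219 N.
V_stall = √(2W/(ρ·S·CL,max)) = √(2 × 5219 / (0.991 × 13 × 1.55))
V_stall = √522.7 = 22.9 m/s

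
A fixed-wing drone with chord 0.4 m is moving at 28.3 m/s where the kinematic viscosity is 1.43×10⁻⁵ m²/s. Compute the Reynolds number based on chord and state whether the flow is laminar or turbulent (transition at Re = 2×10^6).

Re = 7.92×10^5 (laminar)

Re = v·c/ν = 28.3 × 0.4 / (1.43×10⁻⁵) = 7.92×10^5
Since 7.92×10^5 < 2×10^6, the flow is laminar.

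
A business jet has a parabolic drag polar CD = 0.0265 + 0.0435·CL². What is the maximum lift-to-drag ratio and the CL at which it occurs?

For CD = CD0 + K·CL², (L/D)max occurs at CL* = √(CD0/K) and equals 1/(2√(K·CD0)).
(L/D)max = 1/(2√(0.0435 × 0.0265)) = 1/(2 × 0.03395) = 14.7
CL* = √(0.0265/0.0435) = 0.781

(L/D)max = 14.7, at CL = 0.781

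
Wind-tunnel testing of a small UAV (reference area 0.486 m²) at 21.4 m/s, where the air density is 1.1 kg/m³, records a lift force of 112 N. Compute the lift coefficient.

CL = 0.915

From L = ½ρv²S·CL, rearranging gives CL = 2L/(ρv²S).
CL = 2 × 112 / (1.1 × 21.4² × 0.486) = 0.915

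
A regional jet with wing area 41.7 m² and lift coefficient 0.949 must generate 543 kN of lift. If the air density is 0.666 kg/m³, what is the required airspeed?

L = ½ρv²S·CL ⇒ v = √(2L/(ρ·S·CL))
v = √(2 × 5.43×10^5 / (0.666 × 41.7 × 0.949)) = √41210 = 203 m/s

v = 203 m/s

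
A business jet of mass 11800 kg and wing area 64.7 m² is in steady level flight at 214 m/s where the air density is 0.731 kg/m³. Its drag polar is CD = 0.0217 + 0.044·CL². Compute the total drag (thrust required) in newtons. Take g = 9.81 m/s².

D = 24000 N

Level flight ⇒ L = W = m·g = 11800 × 9.81 = 1.1576×10^5 N.
q = ½ρv² = ½ × 0.731 × 214² = 16740 Pa.
CL = W/(q·S) = 1.1576×10^5 / (16740 × 64.7) = 0.1069.
CD = 0.0217 + 0.044 × 0.1069² = 0.0222.
D = q·S·CD = 16740 × 64.7 × 0.0222 = 24050 N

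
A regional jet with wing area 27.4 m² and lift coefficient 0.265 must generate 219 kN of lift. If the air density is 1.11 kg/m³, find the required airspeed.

L = ½ρv²S·CL ⇒ v = √(2L/(ρ·S·CL))
v = √(2 × 2.19×10^5 / (1.11 × 27.4 × 0.265)) = √54340 = 233 m/s

v = 233 m/s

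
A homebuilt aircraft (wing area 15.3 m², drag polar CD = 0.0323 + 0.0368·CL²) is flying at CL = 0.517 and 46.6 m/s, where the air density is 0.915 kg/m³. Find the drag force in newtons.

CD = 0.0323 + 0.0368 × 0.517² = 0.04214
D = ½ρv²S·CD = ½ × 0.915 × 46.6² × 15.3 × 0.04214 = 640 N

D = 640 N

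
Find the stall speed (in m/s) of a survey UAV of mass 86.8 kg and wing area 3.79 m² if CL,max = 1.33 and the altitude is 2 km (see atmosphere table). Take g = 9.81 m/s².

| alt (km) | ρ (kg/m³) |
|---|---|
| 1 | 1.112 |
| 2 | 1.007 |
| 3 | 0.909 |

V_stall = 18.3 m/s

At 2 km, from the table: ρ = 1.007 kg/m³.
Stall occurs when L = W at CL,max. W = mg = 86.8 × 9.81 = 851.5 N.
From L = ½ρV²S·CL,max = W: V_stall = √(2W/(ρSCL,max)) = √(2·851.5/(1.007·3.79·1.33))
V_stall = √335.5 = 18.3 m/s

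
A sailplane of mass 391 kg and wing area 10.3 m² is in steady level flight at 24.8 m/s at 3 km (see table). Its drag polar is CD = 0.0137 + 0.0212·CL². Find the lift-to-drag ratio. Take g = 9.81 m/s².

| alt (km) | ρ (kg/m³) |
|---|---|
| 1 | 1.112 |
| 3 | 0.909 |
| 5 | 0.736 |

L/D = 26

At 3 km, from the table: ρ = 0.909 kg/m³.
Level flight ⇒ L = W = m·g = 391 × 9.81 = 3835.7 N.
q = ½ρv² = ½ × 0.909 × 24.8² = 279.5 Pa.
CL = W/(q·S) = 3835.7 / (279.5 × 10.3) = 1.332.
CD = 0.0137 + 0.0212 × 1.332² = 0.05133.
L/D = CL/CD = 1.332 / 0.05133 = 26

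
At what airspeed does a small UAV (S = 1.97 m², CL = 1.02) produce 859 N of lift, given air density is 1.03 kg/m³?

L = ½ρv²S·CL ⇒ v = √(2L/(ρ·S·CL))
v = √(2 × 859 / (1.03 × 1.97 × 1.02)) = √830.1 = 28.8 m/s

v = 28.8 m/s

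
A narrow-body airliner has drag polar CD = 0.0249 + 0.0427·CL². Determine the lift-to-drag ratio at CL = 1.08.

L/D = 14.5

CD = 0.0249 + 0.0427 × 1.08² = 0.07471
L/D = CL/CD = 1.08 / 0.07471 = 14.5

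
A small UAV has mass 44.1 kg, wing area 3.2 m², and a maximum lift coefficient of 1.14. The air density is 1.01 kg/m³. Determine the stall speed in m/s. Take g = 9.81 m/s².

V_stall = 15.3 m/s

Stall occurs when L = W at CL,max. W = mg = 44.1 × 9.81 = 432.6 N.
From L = ½ρV²S·CL,max = W: V_stall = √(2W/(ρSCL,max)) = √(2·432.6/(1.01·3.2·1.14))
V_stall = √234.8 = 15.3 m/s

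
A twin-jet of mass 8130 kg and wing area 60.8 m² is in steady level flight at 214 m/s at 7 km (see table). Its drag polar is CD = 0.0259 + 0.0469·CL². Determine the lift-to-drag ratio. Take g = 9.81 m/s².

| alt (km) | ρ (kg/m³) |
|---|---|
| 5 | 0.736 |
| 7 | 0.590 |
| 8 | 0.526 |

L/D = 3.69

At 7 km, from the table: ρ = 0.590 kg/m³.
Level flight ⇒ L = W = m·g = 8130 × 9.81 = 79755 N.
q = ½ρv² = ½ × 0.59 × 214² = 13510 Pa.
Required CL = L/(qS) = 79755/(13510·60.8) = 0.0971.
CD = 0.0259 + 0.0469 × 0.0971² = 0.02634.
L/D = CL/CD = 0.0971 / 0.02634 = 3.69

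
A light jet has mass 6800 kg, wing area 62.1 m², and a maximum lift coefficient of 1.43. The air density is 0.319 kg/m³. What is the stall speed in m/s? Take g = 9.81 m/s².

Stall occurs when L = W at CL,max. W = mg = 6800 × 9.81 = 66710 N.
From L = ½ρV²S·CL,max = W: V_stall = √(2W/(ρSCL,max)) = √(2·66710/(0.319·62.1·1.43))
V_stall = √4710 = 68.6 m/s

V_stall = 68.6 m/s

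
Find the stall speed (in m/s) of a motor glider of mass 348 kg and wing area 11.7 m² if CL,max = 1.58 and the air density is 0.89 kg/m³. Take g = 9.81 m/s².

V_stall = 20.4 m/s

Stall occurs when L = W at CL,max. W = mg = 348 × 9.81 = 3414 N.
From L = ½ρV²S·CL,max = W: V_stall = √(2W/(ρSCL,max)) = √(2·3414/(0.89·11.7·1.58))
V_stall = √415 = 20.4 m/s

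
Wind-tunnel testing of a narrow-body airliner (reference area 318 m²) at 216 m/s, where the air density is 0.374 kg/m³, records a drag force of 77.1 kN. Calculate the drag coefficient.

From D = ½ρv²S·CD, rearranging gives CD = 2D/(ρv²S).
CD = 2 × 77100 / (0.374 × 216² × 318) = 0.0278

CD = 0.0278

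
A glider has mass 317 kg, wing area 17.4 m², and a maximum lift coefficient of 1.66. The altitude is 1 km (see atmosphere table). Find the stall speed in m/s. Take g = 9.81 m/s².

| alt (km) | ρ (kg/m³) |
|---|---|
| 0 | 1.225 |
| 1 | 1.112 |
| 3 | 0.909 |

V_stall = 13.9 m/s

At 1 km, from the table: ρ = 1.112 kg/m³.
Weight W = mg = 317 × 9.81 = 3110 N.
V_stall = √(2W/(ρ·S·CL,max)) = √(2 × 3110 / (1.112 × 17.4 × 1.66))
V_stall = √193.6 = 13.9 m/s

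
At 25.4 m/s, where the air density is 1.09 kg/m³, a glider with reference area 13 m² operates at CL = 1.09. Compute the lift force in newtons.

L = 4980 N

L = ½ρv²S·CL = ½ × 1.09 × 25.4² × 13 × 1.09 = 4980 N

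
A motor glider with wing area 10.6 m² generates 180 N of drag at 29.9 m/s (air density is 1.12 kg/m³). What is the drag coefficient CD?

From D = ½ρv²S·CD, rearranging gives CD = 2D/(ρv²S).
CD = 2 × 180 / (1.12 × 29.9² × 10.6) = 0.0339

CD = 0.0339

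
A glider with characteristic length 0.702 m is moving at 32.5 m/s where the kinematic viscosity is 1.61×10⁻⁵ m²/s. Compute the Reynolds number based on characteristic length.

Re = v·c/ν = 32.5 × 0.702 / (1.61×10⁻⁵) = 1.42×10^6

Re = 1.42×10^6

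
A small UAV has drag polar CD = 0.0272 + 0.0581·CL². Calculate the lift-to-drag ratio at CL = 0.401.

L/D = 11

CD = 0.0272 + 0.0581 × 0.401² = 0.03654
L/D = CL/CD = 0.401 / 0.03654 = 11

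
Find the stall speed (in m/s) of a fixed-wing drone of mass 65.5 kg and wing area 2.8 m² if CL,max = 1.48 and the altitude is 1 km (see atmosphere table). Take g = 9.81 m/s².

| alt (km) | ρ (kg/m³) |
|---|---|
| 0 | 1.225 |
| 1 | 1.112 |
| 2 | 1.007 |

V_stall = 16.7 m/s

At 1 km, from the table: ρ = 1.112 kg/m³.
Stall occurs when L = W at CL,max. W = mg = 65.5 × 9.81 = 642.6 N.
From L = ½ρV²S·CL,max = W: V_stall = √(2W/(ρSCL,max)) = √(2·642.6/(1.112·2.8·1.48))
V_stall = √278.9 = 16.7 m/s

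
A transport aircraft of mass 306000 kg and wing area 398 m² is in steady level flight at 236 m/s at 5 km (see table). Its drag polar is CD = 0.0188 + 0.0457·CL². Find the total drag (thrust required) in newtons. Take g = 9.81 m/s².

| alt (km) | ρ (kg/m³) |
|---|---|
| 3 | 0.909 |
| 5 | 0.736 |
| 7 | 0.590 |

At 5 km, from the table: ρ = 0.736 kg/m³.
Level flight ⇒ L = W = m·g = 306000 × 9.81 = 3.0019×10^6 N.
Dynamic pressure q = 0.5 × 0.736 × 236² = 20500 Pa.
CL = W/(q·S) = 3.0019×10^6 / (20500 × 398) = 0.368.
CD = 0.0188 + 0.0457 × 0.368² = 0.02499.
D = q·S·CD = 20500 × 398 × 0.02499 = 2.038×10^5 N

D = 2.04×10^5 N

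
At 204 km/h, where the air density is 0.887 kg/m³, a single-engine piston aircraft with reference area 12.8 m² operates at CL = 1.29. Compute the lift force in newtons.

L = 23500 N

Convert speed: v = 204 km/h ÷ 3.6 = 56.67 m/s.
L = ½ρv²S·CL = ½ × 0.887 × 56.67² × 12.8 × 1.29 = 23500 N ≈ 23.5 kN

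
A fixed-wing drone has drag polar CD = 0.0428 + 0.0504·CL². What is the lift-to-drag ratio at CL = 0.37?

CD = 0.0428 + 0.0504 × 0.37² = 0.0497
L/D = CL/CD = 0.37 / 0.0497 = 7.44

L/D = 7.44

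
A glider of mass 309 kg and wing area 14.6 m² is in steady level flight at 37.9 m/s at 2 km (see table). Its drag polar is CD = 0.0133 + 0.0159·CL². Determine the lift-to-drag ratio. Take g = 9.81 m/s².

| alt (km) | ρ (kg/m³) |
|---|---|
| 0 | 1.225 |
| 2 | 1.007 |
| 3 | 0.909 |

L/D = 19.6

At 2 km, from the table: ρ = 1.007 kg/m³.
Weight W = mg = 309 × 9.81 = 3031.3 N; in level flight L = W.
q = ½ρv² = ½ × 1.007 × 37.9² = 723.2 Pa.
Required CL = L/(qS) = 3031.3/(723.2·14.6) = 0.2871.
CD = 0.0133 + 0.0159 × 0.2871² = 0.01461.
L/D = CL/CD = 0.2871 / 0.01461 = 19.6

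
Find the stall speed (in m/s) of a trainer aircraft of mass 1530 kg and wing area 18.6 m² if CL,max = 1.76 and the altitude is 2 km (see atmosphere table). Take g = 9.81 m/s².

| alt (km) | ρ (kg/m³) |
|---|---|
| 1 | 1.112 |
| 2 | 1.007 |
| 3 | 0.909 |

At 2 km, from the table: ρ = 1.007 kg/m³.
At stall, lift equals weight: L = W = m·g = 1530 × 9.81 = 15010 N.
From L = ½ρV²S·CL,max = W: V_stall = √(2W/(ρSCL,max)) = √(2·15010/(1.007·18.6·1.76))
V_stall = √910.6 = 30.2 m/s

V_stall = 30.2 m/s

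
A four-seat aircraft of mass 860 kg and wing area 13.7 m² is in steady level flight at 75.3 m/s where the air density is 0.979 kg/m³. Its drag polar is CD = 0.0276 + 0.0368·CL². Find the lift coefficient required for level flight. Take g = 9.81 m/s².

CL = 0.222

Level flight ⇒ L = W = m·g = 860 × 9.81 = 8436.6 N.
Dynamic pressure q = 0.5 × 0.979 × 75.3² = 2776 Pa.
CL = 2W/(ρv²S) = 2×8436.6/(0.979×75.3²×13.7) = 0.2219.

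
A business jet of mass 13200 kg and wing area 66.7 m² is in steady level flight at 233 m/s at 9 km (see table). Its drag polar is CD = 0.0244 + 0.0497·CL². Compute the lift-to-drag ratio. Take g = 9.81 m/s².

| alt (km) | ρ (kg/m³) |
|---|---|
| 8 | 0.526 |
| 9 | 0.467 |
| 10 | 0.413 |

L/D = 5.99

At 9 km, from the table: ρ = 0.467 kg/m³.
Level flight ⇒ L = W = m·g = 13200 × 9.81 = 1.2949×10^5 N.
q = ½ρv² = ½ × 0.467 × 233² = 12680 Pa.
CL = 2W/(ρv²S) = 2×1.2949×10^5/(0.467×233²×66.7) = 0.1532.
CD = 0.0244 + 0.0497 × 0.1532² = 0.02557.
L/D = CL/CD = 0.1532 / 0.02557 = 5.99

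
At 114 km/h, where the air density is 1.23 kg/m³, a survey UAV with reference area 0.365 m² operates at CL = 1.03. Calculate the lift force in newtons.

Convert speed: v = 114 km/h ÷ 3.6 = 31.67 m/s.
Dynamic pressure q = ½ρv² = ½ × 1.23 × 31.67² = 616.7 Pa.
L = q·S·CL = 616.7 × 0.365 × 1.03 = 232 N

L = 232 N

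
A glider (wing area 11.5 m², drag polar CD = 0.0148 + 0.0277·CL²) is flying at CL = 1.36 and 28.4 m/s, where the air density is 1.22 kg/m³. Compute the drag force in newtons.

D = 374 N

CD = 0.0148 + 0.0277 × 1.36² = 0.06603
D = ½ρv²S·CD = ½ × 1.22 × 28.4² × 11.5 × 0.06603 = 374 N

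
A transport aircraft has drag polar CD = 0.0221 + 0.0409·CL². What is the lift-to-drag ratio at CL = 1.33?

CD = 0.0221 + 0.0409 × 1.33² = 0.09445
L/D = CL/CD = 1.33 / 0.09445 = 14.1

L/D = 14.1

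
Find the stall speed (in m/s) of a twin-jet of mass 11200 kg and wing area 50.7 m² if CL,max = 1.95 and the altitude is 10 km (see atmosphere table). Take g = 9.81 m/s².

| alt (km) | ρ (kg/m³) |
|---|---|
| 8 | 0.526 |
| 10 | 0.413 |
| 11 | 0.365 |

V_stall = 73.4 m/s

At 10 km, from the table: ρ = 0.413 kg/m³.
Weight W = mg = 11200 × 9.81 = 1.099×10^5 N.
V_stall = √(2W/(ρ·S·CL,max)) = √(2 × 1.099×10^5 / (0.413 × 50.7 × 1.95))
V_stall = √5382 = 73.4 m/s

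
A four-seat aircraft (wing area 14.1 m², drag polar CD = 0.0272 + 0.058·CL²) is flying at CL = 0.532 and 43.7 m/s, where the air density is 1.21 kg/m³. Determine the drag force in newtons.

D = 711 N

CD = 0.0272 + 0.058 × 0.532² = 0.04362
D = ½ρv²S·CD = ½ × 1.21 × 43.7² × 14.1 × 0.04362 = 711 N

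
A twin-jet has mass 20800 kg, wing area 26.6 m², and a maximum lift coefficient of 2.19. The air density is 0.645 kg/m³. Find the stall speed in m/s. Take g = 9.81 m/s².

V_stall = 104 m/s

Stall occurs when L = W at CL,max. W = mg = 20800 × 9.81 = 2.04×10^5 N.
V_stall = √(2W/(ρ·S·CL,max)) = √(2 × 2.04×10^5 / (0.645 × 26.6 × 2.19))
V_stall = √10860 = 104 m/s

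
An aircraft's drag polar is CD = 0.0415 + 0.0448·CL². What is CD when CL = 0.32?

CD = 0.0415 + 0.0448 × 0.32² = 0.0415 + 0.004588 = 0.0461

CD = 0.0461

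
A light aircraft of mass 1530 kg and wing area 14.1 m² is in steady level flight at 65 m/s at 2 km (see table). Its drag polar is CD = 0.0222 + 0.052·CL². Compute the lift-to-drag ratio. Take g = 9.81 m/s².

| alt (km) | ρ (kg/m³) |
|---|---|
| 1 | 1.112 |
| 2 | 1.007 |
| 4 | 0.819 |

L/D = 14.2

At 2 km, from the table: ρ = 1.007 kg/m³.
Level flight ⇒ L = W = m·g = 1530 × 9.81 = 15009 N.
Dynamic pressure q = 0.5 × 1.007 × 65² = 2127 Pa.
CL = 2W/(ρv²S) = 2×15009/(1.007×65²×14.1) = 0.5004.
CD = 0.0222 + 0.052 × 0.5004² = 0.03522.
L/D = CL/CD = 0.5004 / 0.03522 = 14.2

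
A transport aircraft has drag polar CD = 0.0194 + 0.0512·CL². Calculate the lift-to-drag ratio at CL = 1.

CD = 0.0194 + 0.0512 × 1² = 0.0706
L/D = CL/CD = 1 / 0.0706 = 14.2

L/D = 14.2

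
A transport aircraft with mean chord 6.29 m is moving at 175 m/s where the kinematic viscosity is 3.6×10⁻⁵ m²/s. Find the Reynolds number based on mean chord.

Re = 3.06×10^7

Re = v·c/ν = 175 × 6.29 / (3.6×10⁻⁵) = 3.06×10^7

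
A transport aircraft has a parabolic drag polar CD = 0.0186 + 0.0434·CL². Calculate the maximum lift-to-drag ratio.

For CD = CD0 + K·CL², (L/D)max occurs at CL* = √(CD0/K) and equals 1/(2√(K·CD0)).
(L/D)max = 1/(2√(0.0434 × 0.0186)) = 1/(2 × 0.02841) = 17.6

(L/D)max = 17.6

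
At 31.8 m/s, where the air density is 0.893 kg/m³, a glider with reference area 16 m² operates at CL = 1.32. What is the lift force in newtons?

Dynamic pressure q = ½ρv² = ½ × 0.893 × 31.8² = 451.5 Pa.
L = q·S·CL = 451.5 × 16 × 1.32 = 9540 N ≈ 9.54 kN

L = 9540 N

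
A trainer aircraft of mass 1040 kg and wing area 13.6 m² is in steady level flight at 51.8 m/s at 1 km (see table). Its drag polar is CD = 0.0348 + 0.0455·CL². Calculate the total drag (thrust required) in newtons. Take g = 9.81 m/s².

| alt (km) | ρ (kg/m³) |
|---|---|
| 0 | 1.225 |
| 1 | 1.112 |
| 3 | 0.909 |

At 1 km, from the table: ρ = 1.112 kg/m³.
Level flight ⇒ L = W = m·g = 1040 × 9.81 = 10202 N.
Dynamic pressure q = 0.5 × 1.112 × 51.8² = 1492 Pa.
CL = 2W/(ρv²S) = 2×10202/(1.112×51.8²×13.6) = 0.5028.
CD = 0.0348 + 0.0455 × 0.5028² = 0.0463.
D = q·S·CD = 1492 × 13.6 × 0.0463 = 939.5 N

D = 940 N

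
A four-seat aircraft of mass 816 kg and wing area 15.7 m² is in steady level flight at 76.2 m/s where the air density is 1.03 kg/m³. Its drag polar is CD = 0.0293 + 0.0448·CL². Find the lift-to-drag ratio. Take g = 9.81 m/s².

Level flight ⇒ L = W = m·g = 816 × 9.81 = 8005 N.
Dynamic pressure q = 0.5 × 1.03 × 76.2² = 2990 Pa.
CL = W/(q·S) = 8005 / (2990 × 15.7) = 0.1705.
CD = 0.0293 + 0.0448 × 0.1705² = 0.0306.
L/D = CL/CD = 0.1705 / 0.0306 = 5.57

L/D = 5.57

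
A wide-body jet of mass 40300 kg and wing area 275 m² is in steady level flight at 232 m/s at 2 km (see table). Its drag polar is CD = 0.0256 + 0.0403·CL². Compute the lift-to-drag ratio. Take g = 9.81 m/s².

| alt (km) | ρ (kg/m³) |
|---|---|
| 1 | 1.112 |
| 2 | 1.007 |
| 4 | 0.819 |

At 2 km, from the table: ρ = 1.007 kg/m³.
In steady level flight, lift balances weight: W = mg = 40300 × 9.81 = 3.9534×10^5 N.
Dynamic pressure q = 0.5 × 1.007 × 232² = 27100 Pa.
CL = W/(q·S) = 3.9534×10^5 / (27100 × 275) = 0.05305.
CD = 0.0256 + 0.0403 × 0.05305² = 0.02571.
L/D = CL/CD = 0.05305 / 0.02571 = 2.06

L/D = 2.06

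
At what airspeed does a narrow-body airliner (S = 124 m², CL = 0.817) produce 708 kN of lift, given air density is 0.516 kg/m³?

v = 165 m/s

L = ½ρv²S·CL ⇒ v = √(2L/(ρ·S·CL))
v = √(2 × 7.08×10^5 / (0.516 × 124 × 0.817)) = √27090 = 165 m/s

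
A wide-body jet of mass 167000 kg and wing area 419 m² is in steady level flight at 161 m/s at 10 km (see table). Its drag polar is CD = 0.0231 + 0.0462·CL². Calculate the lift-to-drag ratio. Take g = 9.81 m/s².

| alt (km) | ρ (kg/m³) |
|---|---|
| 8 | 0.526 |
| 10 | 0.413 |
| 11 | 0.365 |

L/D = 15.3

At 10 km, from the table: ρ = 0.413 kg/m³.
Weight W = mg = 167000 × 9.81 = 1.6383×10^6 N; in level flight L = W.
Dynamic pressure q = 0.5 × 0.413 × 161² = 5353 Pa.
CL = 2W/(ρv²S) = 2×1.6383×10^6/(0.413×161²×419) = 0.7305.
CD = 0.0231 + 0.0462 × 0.7305² = 0.04775.
L/D = CL/CD = 0.7305 / 0.04775 = 15.3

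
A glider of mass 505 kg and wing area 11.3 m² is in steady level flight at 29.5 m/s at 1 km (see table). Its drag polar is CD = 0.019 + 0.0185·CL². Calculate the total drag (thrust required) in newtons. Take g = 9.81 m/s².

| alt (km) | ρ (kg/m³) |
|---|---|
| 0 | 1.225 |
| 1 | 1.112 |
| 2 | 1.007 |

D = 187 N

At 1 km, from the table: ρ = 1.112 kg/m³.
In steady level flight, lift balances weight: W = mg = 505 × 9.81 = 4954.1 N.
Dynamic pressure q = 0.5 × 1.112 × 29.5² = 483.9 Pa.
Required CL = L/(qS) = 4954.1/(483.9·11.3) = 0.9061.
CD = 0.019 + 0.0185 × 0.9061² = 0.03419.
D = q·S·CD = 483.9 × 11.3 × 0.03419 = 186.9 N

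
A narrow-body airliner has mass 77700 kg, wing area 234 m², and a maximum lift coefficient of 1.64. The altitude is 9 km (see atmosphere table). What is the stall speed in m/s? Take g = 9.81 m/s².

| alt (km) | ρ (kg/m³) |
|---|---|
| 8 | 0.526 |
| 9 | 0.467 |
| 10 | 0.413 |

V_stall = 92.2 m/s

At 9 km, from the table: ρ = 0.467 kg/m³.
At stall, lift equals weight: L = W = m·g = 77700 × 9.81 = 7.622×10^5 N.
From L = ½ρV²S·CL,max = W: V_stall = √(2W/(ρSCL,max)) = √(2·7.622×10^5/(0.467·234·1.64))
V_stall = √8506 = 92.2 m/s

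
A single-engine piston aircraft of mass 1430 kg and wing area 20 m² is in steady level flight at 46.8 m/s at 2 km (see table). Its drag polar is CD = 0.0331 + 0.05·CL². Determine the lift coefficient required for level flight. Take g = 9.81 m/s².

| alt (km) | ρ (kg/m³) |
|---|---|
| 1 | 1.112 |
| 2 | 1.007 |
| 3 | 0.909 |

At 2 km, from the table: ρ = 1.007 kg/m³.
Weight W = mg = 1430 × 9.81 = 14028 N; in level flight L = W.
q = ½ρv² = ½ × 1.007 × 46.8² = 1103 Pa.
CL = W/(q·S) = 14028 / (1103 × 20) = 0.636.

CL = 0.636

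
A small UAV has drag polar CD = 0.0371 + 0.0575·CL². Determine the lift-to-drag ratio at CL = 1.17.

L/D = 10.1

CD = 0.0371 + 0.0575 × 1.17² = 0.1158
L/D = CL/CD = 1.17 / 0.1158 = 10.1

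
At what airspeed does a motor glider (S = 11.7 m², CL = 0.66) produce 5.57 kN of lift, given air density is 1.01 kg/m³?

L = ½ρv²S·CL ⇒ v = √(2L/(ρ·S·CL))
v = √(2 × 5570 / (1.01 × 11.7 × 0.66)) = √1428 = 37.8 m/s

v = 37.8 m/s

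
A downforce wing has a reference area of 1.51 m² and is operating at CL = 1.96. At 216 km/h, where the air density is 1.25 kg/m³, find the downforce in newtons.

L = 6660 N

Convert speed: v = 216 km/h ÷ 3.6 = 60 m/s.
Dynamic pressure q = ½ρv² = ½ × 1.25 × 60² = 2250 Pa.
L = q·S·CL = 2250 × 1.51 × 1.96 = 6660 N ≈ 6.66 kN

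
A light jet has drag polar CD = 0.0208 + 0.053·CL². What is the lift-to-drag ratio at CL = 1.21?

L/D = 12.3

CD = 0.0208 + 0.053 × 1.21² = 0.0984
L/D = CL/CD = 1.21 / 0.0984 = 12.3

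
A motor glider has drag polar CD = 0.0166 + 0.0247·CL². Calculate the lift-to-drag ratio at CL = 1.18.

L/D = 23.1

CD = 0.0166 + 0.0247 × 1.18² = 0.05099
L/D = CL/CD = 1.18 / 0.05099 = 23.1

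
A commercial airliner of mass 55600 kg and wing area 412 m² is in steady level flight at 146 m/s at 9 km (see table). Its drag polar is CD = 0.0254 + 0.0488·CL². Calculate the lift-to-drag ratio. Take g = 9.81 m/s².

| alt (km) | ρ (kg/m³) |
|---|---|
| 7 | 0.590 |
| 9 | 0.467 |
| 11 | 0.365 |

L/D = 9.22

At 9 km, from the table: ρ = 0.467 kg/m³.
Level flight ⇒ L = W = m·g = 55600 × 9.81 = 5.4544×10^5 N.
q = ½ρv² = ½ × 0.467 × 146² = 4977 Pa.
CL = W/(q·S) = 5.4544×10^5 / (4977 × 412) = 0.266.
CD = 0.0254 + 0.0488 × 0.266² = 0.02885.
L/D = CL/CD = 0.266 / 0.02885 = 9.22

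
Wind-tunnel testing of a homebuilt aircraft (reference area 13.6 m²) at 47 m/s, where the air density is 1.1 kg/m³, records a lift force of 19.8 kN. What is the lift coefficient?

CL = 1.2

From L = ½ρv²S·CL, rearranging gives CL = 2L/(ρv²S).
CL = 2 × 19800 / (1.1 × 47² × 13.6) = 1.2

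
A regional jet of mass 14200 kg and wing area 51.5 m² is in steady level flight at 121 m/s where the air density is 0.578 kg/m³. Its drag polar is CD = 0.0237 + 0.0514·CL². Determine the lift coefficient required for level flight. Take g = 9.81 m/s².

Level flight ⇒ L = W = m·g = 14200 × 9.81 = 1.393×10^5 N.
Dynamic pressure q = 0.5 × 0.578 × 121² = 4231 Pa.
Required CL = L/(qS) = 1.393×10^5/(4231·51.5) = 0.6393.

CL = 0.639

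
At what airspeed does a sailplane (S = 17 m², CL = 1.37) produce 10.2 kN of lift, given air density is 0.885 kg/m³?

v = 31.5 m/s

L = ½ρv²S·CL ⇒ v = √(2L/(ρ·S·CL))
v = √(2 × 10200 / (0.885 × 17 × 1.37)) = √989.7 = 31.5 m/s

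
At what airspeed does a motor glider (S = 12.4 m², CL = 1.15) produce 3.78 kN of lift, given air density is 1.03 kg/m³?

v = 22.7 m/s

L = ½ρv²S·CL ⇒ v = √(2L/(ρ·S·CL))
v = √(2 × 3780 / (1.03 × 12.4 × 1.15)) = √514.7 = 22.7 m/s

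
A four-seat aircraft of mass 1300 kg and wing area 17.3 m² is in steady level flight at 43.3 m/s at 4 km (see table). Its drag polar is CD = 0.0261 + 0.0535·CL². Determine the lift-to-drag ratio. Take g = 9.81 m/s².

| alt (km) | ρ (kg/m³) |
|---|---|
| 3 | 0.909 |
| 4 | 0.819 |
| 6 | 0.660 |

At 4 km, from the table: ρ = 0.819 kg/m³.
In steady level flight, lift balances weight: W = mg = 1300 × 9.81 = 12753 N.
q = ½ρv² = ½ × 0.819 × 43.3² = 767.8 Pa.
Required CL = L/(qS) = 12753/(767.8·17.3) = 0.9601.
CD = 0.0261 + 0.0535 × 0.9601² = 0.07542.
L/D = CL/CD = 0.9601 / 0.07542 = 12.7

L/D = 12.7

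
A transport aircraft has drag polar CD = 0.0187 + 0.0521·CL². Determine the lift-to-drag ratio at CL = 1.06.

L/D = 13.7

CD = 0.0187 + 0.0521 × 1.06² = 0.07724
L/D = CL/CD = 1.06 / 0.07724 = 13.7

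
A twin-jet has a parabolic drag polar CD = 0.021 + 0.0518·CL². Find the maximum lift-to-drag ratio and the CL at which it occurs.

(L/D)max = 15.2, at CL = 0.637

For CD = CD0 + K·CL², (L/D)max occurs at CL* = √(CD0/K) and equals 1/(2√(K·CD0)).
(L/D)max = 1/(2√(0.0518 × 0.021)) = 1/(2 × 0.03298) = 15.2
CL* = √(0.021/0.0518) = 0.637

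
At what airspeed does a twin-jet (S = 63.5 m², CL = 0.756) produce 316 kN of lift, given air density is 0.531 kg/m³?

v = 157 m/s

L = ½ρv²S·CL ⇒ v = √(2L/(ρ·S·CL))
v = √(2 × 3.16×10^5 / (0.531 × 63.5 × 0.756)) = √24790 = 157 m/s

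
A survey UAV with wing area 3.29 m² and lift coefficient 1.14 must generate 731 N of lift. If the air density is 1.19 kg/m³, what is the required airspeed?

v = 18.1 m/s

L = ½ρv²S·CL ⇒ v = √(2L/(ρ·S·CL))
v = √(2 × 731 / (1.19 × 3.29 × 1.14)) = √327.6 = 18.1 m/s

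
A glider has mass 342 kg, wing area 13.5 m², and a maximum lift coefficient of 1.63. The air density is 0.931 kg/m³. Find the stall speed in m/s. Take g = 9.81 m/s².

Weight W = mg = 342 × 9.81 = 3355 N.
From L = ½ρV²S·CL,max = W: V_stall = √(2W/(ρSCL,max)) = √(2·3355/(0.931·13.5·1.63))
V_stall = √327.5 = 18.1 m/s

V_stall = 18.1 m/s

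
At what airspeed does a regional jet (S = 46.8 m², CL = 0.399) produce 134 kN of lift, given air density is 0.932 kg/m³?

L = ½ρv²S·CL ⇒ v = √(2L/(ρ·S·CL))
v = √(2 × 1.34×10^5 / (0.932 × 46.8 × 0.399)) = √15400 = 124 m/s

v = 124 m/s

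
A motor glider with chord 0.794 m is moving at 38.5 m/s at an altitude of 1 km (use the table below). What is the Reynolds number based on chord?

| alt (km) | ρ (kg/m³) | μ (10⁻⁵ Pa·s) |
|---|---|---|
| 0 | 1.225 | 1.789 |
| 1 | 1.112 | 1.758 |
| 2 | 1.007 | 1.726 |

At 1 km, from the table: ρ = 1.112 kg/m³, μ = 1.758×10⁻⁵ Pa·s.
Re = ρ·v·c/μ = 1.112 × 38.5 × 0.794 / (1.758×10⁻⁵) = 1.93×10^6

Re = 1.93×10^6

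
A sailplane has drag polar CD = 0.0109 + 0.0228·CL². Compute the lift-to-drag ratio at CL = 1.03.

CD = 0.0109 + 0.0228 × 1.03² = 0.03509
L/D = CL/CD = 1.03 / 0.03509 = 29.4

L/D = 29.4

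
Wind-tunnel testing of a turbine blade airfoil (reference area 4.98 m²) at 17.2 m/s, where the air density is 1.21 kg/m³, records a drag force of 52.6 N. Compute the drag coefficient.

From D = ½ρv²S·CD, rearranging gives CD = 2D/(ρv²S).
CD = 2 × 52.6 / (1.21 × 17.2² × 4.98) = 0.059

CD = 0.059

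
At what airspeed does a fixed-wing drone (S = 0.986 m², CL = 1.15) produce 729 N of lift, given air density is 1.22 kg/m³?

v = 32.5 m/s

L = ½ρv²S·CL ⇒ v = √(2L/(ρ·S·CL))
v = √(2 × 729 / (1.22 × 0.986 × 1.15)) = √1054 = 32.5 m/s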